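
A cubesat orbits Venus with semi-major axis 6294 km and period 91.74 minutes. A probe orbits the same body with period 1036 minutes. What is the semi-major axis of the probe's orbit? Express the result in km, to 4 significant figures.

a₂ ≈ 31680 km

Kepler's third law: a³ ∝ T², so a₂ = a₁ (T₂/T₁)^(2/3).
T₂/T₁ = 11.29, (T₂/T₁)^(2/3) = 5.033.
a₂ = 6294 × 5.033 = 31680 km.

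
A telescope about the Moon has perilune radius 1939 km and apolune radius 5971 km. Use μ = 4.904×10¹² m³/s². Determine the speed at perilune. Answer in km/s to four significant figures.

Semi-major axis a = (r_p + r_a)/2 = 3955.0 km = 3.955×10⁶ m.
Vis-viva: v² = μ(2/r − 1/a) = 4.904×10¹² × (1.031×10⁻⁶ − 2.528×10⁻⁷) = 3.818×10⁶ m²/s².
v = 1954 m/s = 1.954 km/s.

v ≈ 1.954 km/s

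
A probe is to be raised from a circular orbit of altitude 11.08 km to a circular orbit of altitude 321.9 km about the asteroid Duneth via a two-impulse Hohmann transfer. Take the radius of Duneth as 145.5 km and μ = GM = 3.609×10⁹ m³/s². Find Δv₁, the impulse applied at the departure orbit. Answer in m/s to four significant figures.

Δv ≈ 34.00 m/s

r₁ = 145.5 + 11.08 = 156.58 km = 1.5658×10⁵ m.
r₂ = 145.5 + 321.9 = 467.40 km = 4.6740×10⁵ m.
Transfer ellipse a_t = (r₁ + r₂)/2 = 3.120×10⁵ m.
At r₁: circular v_c1 = √(μ/r₁) = 151.8 m/s; transfer-periapsis v_p = √[μ(2/r₁ − 1/a_t)] = 185.8 m/s.
Δv₁ = v_p − v_c1 = 34.00 m/s.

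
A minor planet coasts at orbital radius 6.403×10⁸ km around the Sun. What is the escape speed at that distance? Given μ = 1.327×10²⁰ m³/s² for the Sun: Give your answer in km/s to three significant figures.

r = 6.403×10⁸ km = 6.403×10¹¹ m.
Escape speed v_esc = √(2μ/r) = √(2 × 1.327×10²⁰ / 6.403×10¹¹) = √(4.145×10⁸) = 20360 m/s.
= 20.36 km/s.

v_esc ≈ 20.4 km/s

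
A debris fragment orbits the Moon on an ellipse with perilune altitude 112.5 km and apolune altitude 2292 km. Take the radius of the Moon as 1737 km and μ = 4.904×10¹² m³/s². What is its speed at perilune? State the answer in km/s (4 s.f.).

r_p = 1737 + 112.5 = 1849.5 km = 1.8495×10⁶ m.
r_a = 1737 + 2292 = 4029.0 km = 4.0290×10⁶ m.
Semi-major axis a = (r_p + r_a)/2 = 2939.2 km = 2.939×10⁶ m.
Vis-viva: v² = μ(2/r − 1/a) = 4.904×10¹² × (1.081×10⁻⁶ − 3.402×10⁻⁷) = 3.635×10⁶ m²/s².
v = 1906 m/s = 1.906 km/s.

v ≈ 1.906 km/s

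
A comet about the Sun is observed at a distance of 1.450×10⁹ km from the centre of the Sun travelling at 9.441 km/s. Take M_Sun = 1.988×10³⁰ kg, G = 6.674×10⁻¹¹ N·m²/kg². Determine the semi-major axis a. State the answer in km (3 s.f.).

μ = GM = 6.674×10⁻¹¹ × 1.988×10³⁰ = 1.327×10²⁰ m³/s².
r = 1.450×10¹² m.
Vis-viva rearranged: 1/a = 2/r − v²/μ = 1.379×10⁻¹² − 6.718×10⁻¹³ = 7.075×10⁻¹³ m⁻¹.
a = 1.413×10¹² m = 1.4134×10⁹ km.

a ≈ 1.41×10⁹ km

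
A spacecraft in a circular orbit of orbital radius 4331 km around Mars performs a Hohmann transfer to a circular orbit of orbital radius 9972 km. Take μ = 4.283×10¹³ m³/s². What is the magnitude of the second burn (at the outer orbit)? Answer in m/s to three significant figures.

Δv ≈ 460 m/s

r₁ = 4331 km = 4.331×10⁶ m.
r₂ = 9972 km = 9.972×10⁶ m.
Transfer ellipse a_t = (r₁ + r₂)/2 = 7.152×10⁶ m.
At r₁: circular v_c1 = √(μ/r₁) = 3145 m/s; transfer-periapsis v_p = √[μ(2/r₁ − 1/a_t)] = 3713 m/s.
At r₂: circular v_c2 = √(μ/r₂) = 2072 m/s; transfer-apoapsis v_a = √[μ(2/r₂ − 1/a_t)] = 1613 m/s.
Δv₂ = v_c2 − v_a = 459.7 m/s.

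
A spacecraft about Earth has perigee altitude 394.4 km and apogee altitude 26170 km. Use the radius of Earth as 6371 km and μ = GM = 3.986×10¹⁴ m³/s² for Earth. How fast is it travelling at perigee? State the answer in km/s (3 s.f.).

v ≈ 9.88 km/s

r_p = 6371 + 394.4 = 6765.4 km = 6.7654×10⁶ m.
r_a = 6371 + 26170 = 32541 km = 3.2541×10⁷ m.
Semi-major axis a = (r_p + r_a)/2 = 19653 km = 1.965×10⁷ m.
Vis-viva: v² = μ(2/r − 1/a) = 3.986×10¹⁴ × (2.956×10⁻⁷ − 5.088×10⁻⁸) = 9.755×10⁷ m²/s².
v = 9877 m/s = 9.877 km/s.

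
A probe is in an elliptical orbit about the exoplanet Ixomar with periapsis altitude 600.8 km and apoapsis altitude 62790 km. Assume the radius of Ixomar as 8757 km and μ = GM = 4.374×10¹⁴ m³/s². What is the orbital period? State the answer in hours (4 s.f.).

T ≈ 21.47 hours

r_p = 8757 + 600.8 = 9357.8 km = 9.3578×10⁶ m.
r_a = 8757 + 62790 = 71547 km = 7.1547×10⁷ m.
Semi-major axis a = (r_p + r_a)/2 = (9357.8 + 71547)/2 = 40452 km = 4.045×10⁷ m.
By Kepler's third law T = 2π√(a³/μ) = 2π × 1.230×10⁴ = 7.730×10⁴ s.
= 21.47 hours.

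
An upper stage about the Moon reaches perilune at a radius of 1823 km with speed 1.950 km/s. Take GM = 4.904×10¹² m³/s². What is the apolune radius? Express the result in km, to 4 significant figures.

r_p = 1.823×10⁶ m.
Specific energy ε = v²/2 − μ/r = -7.888×10⁵ J/kg, so a = −μ/(2ε) = 3.108×10⁶ m.
The apsides satisfy r_p + r_a = 2a, so the apolune radius is 2a − r_p = 4.394×10⁶ m = 4393.9 km.

apolune radius ≈ 4394 km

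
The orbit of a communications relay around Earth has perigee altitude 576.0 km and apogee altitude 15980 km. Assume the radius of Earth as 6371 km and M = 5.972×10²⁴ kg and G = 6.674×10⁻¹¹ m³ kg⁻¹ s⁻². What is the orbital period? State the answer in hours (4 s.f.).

μ = GM = 6.674×10⁻¹¹ × 5.972×10²⁴ = 3.986×10¹⁴ m³/s².
r_p = 6371 + 576.0 = 6947.0 km = 6.9470×10⁶ m.
r_a = 6371 + 15980 = 22351 km = 2.2351×10⁷ m.
Semi-major axis a = (r_p + r_a)/2 = (6947.0 + 22351)/2 = 14649 km = 1.465×10⁷ m.
By Kepler's third law T = 2π√(a³/μ) = 2π × 2.808×10³ = 1.765×10⁴ s.
= 4.902 hours.

T ≈ 4.902 hours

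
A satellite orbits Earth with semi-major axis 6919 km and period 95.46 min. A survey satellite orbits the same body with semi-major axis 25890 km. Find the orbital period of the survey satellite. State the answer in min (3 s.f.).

T₂ ≈ 691 min

Kepler's third law: T² ∝ a³, so T₂ = T₁ (a₂/a₁)^(3/2).
a₂/a₁ = 3.742, (a₂/a₁)^(3/2) = 7.238.
T₂ = 95.46 × 7.238 = 691.0 min.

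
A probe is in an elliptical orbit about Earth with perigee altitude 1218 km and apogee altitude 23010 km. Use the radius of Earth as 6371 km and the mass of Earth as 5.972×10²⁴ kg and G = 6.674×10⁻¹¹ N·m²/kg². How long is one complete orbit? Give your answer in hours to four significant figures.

μ = GM = 6.674×10⁻¹¹ × 5.972×10²⁴ = 3.986×10¹⁴ m³/s².
r_p = 6371 + 1218 = 7589.0 km = 7.5890×10⁶ m.
r_a = 6371 + 23010 = 29381 km = 2.9381×10⁷ m.
Semi-major axis a = (r_p + r_a)/2 = (7589.0 + 29381)/2 = 18485 km = 1.848×10⁷ m.
By Kepler's third law T = 2π√(a³/μ) = 2π × 3.981×10³ = 2.501×10⁴ s.
= 6.948 hours.

T ≈ 6.948 hours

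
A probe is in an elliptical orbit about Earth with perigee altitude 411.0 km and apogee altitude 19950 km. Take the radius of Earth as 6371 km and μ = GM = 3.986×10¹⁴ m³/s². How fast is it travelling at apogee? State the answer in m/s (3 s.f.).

r_p = 6371 + 411.0 = 6782.0 km = 6.7820×10⁶ m.
r_a = 6371 + 19950 = 26321 km = 2.6321×10⁷ m.
Semi-major axis a = (r_p + r_a)/2 = 16552 km = 1.655×10⁷ m.
Vis-viva: v² = μ(2/r − 1/a) = 3.986×10¹⁴ × (7.598×10⁻⁸ − 6.042×10⁻⁸) = 6.205×10⁶ m²/s².
v = 2491 m/s.

v ≈ 2490 m/s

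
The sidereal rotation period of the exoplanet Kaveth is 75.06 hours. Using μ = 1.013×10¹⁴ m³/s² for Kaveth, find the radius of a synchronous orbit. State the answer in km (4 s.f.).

r_sync ≈ 57220 km

T = 75.06 hours = 2.702×10⁵ s.
A synchronous orbit has period T, so by Kepler's third law a = (μT²/4π²)^(1/3).
μT²/4π² = 1.013×10¹⁴ × (2.702×10⁵)² / 39.48 = 1.874×10²³ m³.
a = 5.722×10⁷ m = 57221 km.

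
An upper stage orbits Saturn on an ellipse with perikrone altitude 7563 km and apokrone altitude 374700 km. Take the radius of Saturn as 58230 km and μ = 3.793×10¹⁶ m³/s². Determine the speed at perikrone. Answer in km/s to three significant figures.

v ≈ 31.6 km/s

r_p = 58230 + 7563 = 65793 km = 6.5793×10⁷ m.
r_a = 58230 + 374700 = 432930 km = 4.3293×10⁸ m.
Semi-major axis a = (r_p + r_a)/2 = 2.4936×10⁵ km = 2.494×10⁸ m.
Vis-viva: v² = μ(2/r − 1/a) = 3.793×10¹⁶ × (3.040×10⁻⁸ − 4.010×10⁻⁹) = 1.001×10⁹ m²/s².
v = 31640 m/s = 31.64 km/s.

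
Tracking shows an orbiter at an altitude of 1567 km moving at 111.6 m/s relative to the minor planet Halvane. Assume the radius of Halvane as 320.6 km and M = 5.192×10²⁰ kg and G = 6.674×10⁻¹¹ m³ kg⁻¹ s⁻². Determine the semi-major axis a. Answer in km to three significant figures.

μ = GM = 6.674×10⁻¹¹ × 5.192×10²⁰ = 3.465×10¹⁰ m³/s².
r = 320.6 + 1567 = 1887.6 km = 1.888×10⁶ m.
Vis-viva rearranged: 1/a = 2/r − v²/μ = 1.060×10⁻⁶ − 3.594×10⁻⁷ = 7.001×10⁻⁷ m⁻¹.
a = 1.428×10⁶ m = 1428.3 km.

a ≈ 1430 km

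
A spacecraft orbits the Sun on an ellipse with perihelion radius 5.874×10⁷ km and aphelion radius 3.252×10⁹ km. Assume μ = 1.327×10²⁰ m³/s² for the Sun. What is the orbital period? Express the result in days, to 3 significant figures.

Semi-major axis a = (r_p + r_a)/2 = (5.8740×10⁷ + 3.2520×10⁹)/2 = 1.6554×10⁹ km = 1.655×10¹² m.
By Kepler's third law T = 2π√(a³/μ) = 2π × 1.849×10⁸ = 1.162×10⁹ s.
= 13450 days.

T ≈ 13400 days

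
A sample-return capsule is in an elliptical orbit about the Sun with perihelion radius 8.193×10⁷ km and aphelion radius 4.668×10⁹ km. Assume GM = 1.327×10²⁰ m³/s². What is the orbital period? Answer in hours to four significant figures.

Semi-major axis a = (r_p + r_a)/2 = (8.1930×10⁷ + 4.6680×10⁹)/2 = 2.3750×10⁹ km = 2.375×10¹² m.
By Kepler's third law T = 2π√(a³/μ) = 2π × 3.177×10⁸ = 1.996×10⁹ s.
= 5.545×10⁵ hours.

T ≈ 554500 hours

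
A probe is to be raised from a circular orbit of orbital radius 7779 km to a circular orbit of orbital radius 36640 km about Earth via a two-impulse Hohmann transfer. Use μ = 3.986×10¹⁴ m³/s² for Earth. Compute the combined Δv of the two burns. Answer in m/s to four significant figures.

Δv_total ≈ 3382 m/s

r₁ = 7779 km = 7.779×10⁶ m.
r₂ = 36640 km = 3.664×10⁷ m.
Transfer ellipse a_t = (r₁ + r₂)/2 = 2.221×10⁷ m.
At r₁: circular v_c1 = √(μ/r₁) = 7158 m/s; transfer-perigee v_p = √[μ(2/r₁ − 1/a_t)] = 9194 m/s.
Δv₁ = v_p − v_c1 = 2036 m/s.
At r₂: circular v_c2 = √(μ/r₂) = 3298 m/s; transfer-apogee v_a = √[μ(2/r₂ − 1/a_t)] = 1952 m/s.
Δv₂ = v_c2 − v_a = 1346 m/s.
Total Δv = Δv₁ + Δv₂ = 3382 m/s.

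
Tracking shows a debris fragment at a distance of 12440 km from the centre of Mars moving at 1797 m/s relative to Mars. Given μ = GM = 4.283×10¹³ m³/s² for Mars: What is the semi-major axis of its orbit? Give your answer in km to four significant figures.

a ≈ 11710 km

r = 1.244×10⁷ m.
Specific orbital energy ε = v²/2 − μ/r = (1797)²/2 − 4.283×10¹³/1.244×10⁷ = -1.828×10⁶ J/kg.
Since ε = −μ/(2a), a = −μ/(2ε) = 1.171×10⁷ m = 11713 km.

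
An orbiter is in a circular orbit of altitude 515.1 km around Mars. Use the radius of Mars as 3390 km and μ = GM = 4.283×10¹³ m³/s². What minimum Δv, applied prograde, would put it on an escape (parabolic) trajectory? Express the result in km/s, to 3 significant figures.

Δv ≈ 1.37 km/s

r = 3390 + 515.1 = 3905.1 km = 3.9051×10⁶ m.
Circular speed v_c = √(μ/r) = 3312 m/s.
Escape speed v_esc = √(2μ/r) = √2 × v_c = 4684 m/s.
Δv = v_esc − v_c = 1372 m/s = 1.372 km/s.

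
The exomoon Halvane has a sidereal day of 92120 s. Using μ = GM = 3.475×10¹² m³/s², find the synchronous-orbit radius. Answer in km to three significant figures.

r_sync ≈ 9070 km

A synchronous orbit has period T, so by Kepler's third law a = (μT²/4π²)^(1/3).
μT²/4π² = 3.475×10¹² × (9.212×10⁴)² / 39.48 = 7.470×10²⁰ m³.
a = 9.073×10⁶ m = 9073.3 km.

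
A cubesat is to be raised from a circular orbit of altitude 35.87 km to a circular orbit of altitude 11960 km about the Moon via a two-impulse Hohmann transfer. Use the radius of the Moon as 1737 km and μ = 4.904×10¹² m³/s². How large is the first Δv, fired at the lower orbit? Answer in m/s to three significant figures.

r₁ = 1737 + 35.87 = 1772.9 km = 1.7729×10⁶ m.
r₂ = 1737 + 11960 = 13697 km = 1.3697×10⁷ m.
Transfer ellipse a_t = (r₁ + r₂)/2 = 7.735×10⁶ m.
At r₁: circular v_c1 = √(μ/r₁) = 1663 m/s; transfer-perilune v_p = √[μ(2/r₁ − 1/a_t)] = 2213 m/s.
Δv₁ = v_p − v_c1 = 550.0 m/s.

Δv ≈ 550 m/s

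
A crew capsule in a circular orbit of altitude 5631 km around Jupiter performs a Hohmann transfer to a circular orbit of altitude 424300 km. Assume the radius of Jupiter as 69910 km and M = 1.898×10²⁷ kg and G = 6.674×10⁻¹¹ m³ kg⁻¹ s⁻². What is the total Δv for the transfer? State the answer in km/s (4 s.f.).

Δv_total ≈ 20.75 km/s

μ = GM = 6.674×10⁻¹¹ × 1.898×10²⁷ = 1.267×10¹⁷ m³/s².
r₁ = 69910 + 5631 = 75541 km = 7.5541×10⁷ m.
r₂ = 69910 + 424300 = 494210 km = 4.9421×10⁸ m.
Transfer ellipse a_t = (r₁ + r₂)/2 = 2.849×10⁸ m.
At r₁: circular v_c1 = √(μ/r₁) = 40950 m/s; transfer-perijove v_p = √[μ(2/r₁ − 1/a_t)] = 53940 m/s.
Δv₁ = v_p − v_c1 = 12990 m/s.
At r₂: circular v_c2 = √(μ/r₂) = 16010 m/s; transfer-apojove v_a = √[μ(2/r₂ − 1/a_t)] = 8244 m/s.
Δv₂ = v_c2 − v_a = 7766 m/s.
Total Δv = Δv₁ + Δv₂ = 20750 m/s = 20.75 km/s.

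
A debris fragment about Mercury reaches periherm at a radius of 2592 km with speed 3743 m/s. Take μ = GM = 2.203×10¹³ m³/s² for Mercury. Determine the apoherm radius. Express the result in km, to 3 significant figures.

r_p = 2.592×10⁶ m.
Specific energy ε = v²/2 − μ/r = -1.494×10⁶ J/kg, so a = −μ/(2ε) = 7.372×10⁶ m.
The apsides satisfy r_p + r_a = 2a, so the apoherm radius is 2a − r_p = 1.215×10⁷ m = 12152 km.

apoherm radius ≈ 12200 km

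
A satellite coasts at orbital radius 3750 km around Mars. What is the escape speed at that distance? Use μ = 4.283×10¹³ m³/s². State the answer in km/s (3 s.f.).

r = 3750 km = 3.750×10⁶ m.
Escape speed v_esc = √(2μ/r) = √(2 × 4.283×10¹³ / 3.750×10⁶) = √(2.284×10⁷) = 4779 m/s.
= 4.779 km/s.

v_esc ≈ 4.78 km/s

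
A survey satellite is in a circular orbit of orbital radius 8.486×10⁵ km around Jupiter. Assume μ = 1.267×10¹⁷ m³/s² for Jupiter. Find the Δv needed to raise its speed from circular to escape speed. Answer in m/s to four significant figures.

r = 8.486×10⁵ km = 8.486×10⁸ m.
Circular speed v_c = √(μ/r) = 12220 m/s.
Escape speed v_esc = √(2μ/r) = √2 × v_c = 17280 m/s.
Δv = v_esc − v_c = 5061 m/s.

Δv ≈ 5061 m/s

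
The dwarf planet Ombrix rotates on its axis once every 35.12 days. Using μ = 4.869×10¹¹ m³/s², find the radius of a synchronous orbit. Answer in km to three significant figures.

T = 35.12 days = 3.034×10⁶ s.
A synchronous orbit has period T, so by Kepler's third law a = (μT²/4π²)^(1/3).
μT²/4π² = 4.869×10¹¹ × (3.034×10⁶)² / 39.48 = 1.136×10²³ m³.
a = 4.843×10⁷ m = 48425 km.

r_sync ≈ 48400 km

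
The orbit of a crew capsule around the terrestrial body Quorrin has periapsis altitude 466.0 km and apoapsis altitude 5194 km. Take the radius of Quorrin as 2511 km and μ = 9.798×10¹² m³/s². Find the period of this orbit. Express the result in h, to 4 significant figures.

T ≈ 6.882 h

r_p = 2511 + 466.0 = 2977.0 km = 2.9770×10⁶ m.
r_a = 2511 + 5194 = 7705.0 km = 7.7050×10⁶ m.
Semi-major axis a = (r_p + r_a)/2 = (2977.0 + 7705.0)/2 = 5341.0 km = 5.341×10⁶ m.
By Kepler's third law T = 2π√(a³/μ) = 2π × 3.943×10³ = 2.478×10⁴ s.
= 6.882 h.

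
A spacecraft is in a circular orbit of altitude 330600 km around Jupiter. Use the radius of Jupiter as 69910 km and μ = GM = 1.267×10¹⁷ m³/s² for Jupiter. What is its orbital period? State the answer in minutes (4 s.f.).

T ≈ 2358 minutes

r = 69910 + 330600 = 400510 km = 4.0051×10⁸ m.
Kepler's third law: T = 2π√(r³/μ) = 2π√((4.005×10⁸)³ / 1.267×10¹⁷).
r³/μ = 5.071×10⁸ s², so T = 2π × 2.252×10⁴ = 1.415×10⁵ s.
Converting: 1.415×10⁵ s ÷ 60.00 = 2358 minutes.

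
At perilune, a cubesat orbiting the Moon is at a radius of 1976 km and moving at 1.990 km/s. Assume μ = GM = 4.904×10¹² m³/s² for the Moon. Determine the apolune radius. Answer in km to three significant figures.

r_p = 1.976×10⁶ m.
Specific energy ε = v²/2 − μ/r = -5.017×10⁵ J/kg, so a = −μ/(2ε) = 4.887×10⁶ m.
The apsides satisfy r_p + r_a = 2a, so the apolune radius is 2a − r_p = 7.798×10⁶ m = 7798.2 km.

apolune radius ≈ 7800 km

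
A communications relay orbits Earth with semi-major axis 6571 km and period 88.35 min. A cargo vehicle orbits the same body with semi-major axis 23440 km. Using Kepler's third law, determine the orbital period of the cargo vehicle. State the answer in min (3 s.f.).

T₂ ≈ 595 min

Kepler's third law: T² ∝ a³, so T₂ = T₁ (a₂/a₁)^(3/2).
a₂/a₁ = 3.567, (a₂/a₁)^(3/2) = 6.737.
T₂ = 88.35 × 6.737 = 595.2 min.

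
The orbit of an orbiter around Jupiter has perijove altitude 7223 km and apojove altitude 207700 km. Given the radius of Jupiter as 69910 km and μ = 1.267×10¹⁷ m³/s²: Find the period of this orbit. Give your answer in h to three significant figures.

T ≈ 11.6 h

r_p = 69910 + 7223 = 77133 km = 7.7133×10⁷ m.
r_a = 69910 + 207700 = 277610 km = 2.7761×10⁸ m.
Semi-major axis a = (r_p + r_a)/2 = (77133 + 2.7761×10⁵)/2 = 1.7737×10⁵ km = 1.774×10⁸ m.
By Kepler's third law T = 2π√(a³/μ) = 2π × 6.636×10³ = 4.170×10⁴ s.
= 11.58 h.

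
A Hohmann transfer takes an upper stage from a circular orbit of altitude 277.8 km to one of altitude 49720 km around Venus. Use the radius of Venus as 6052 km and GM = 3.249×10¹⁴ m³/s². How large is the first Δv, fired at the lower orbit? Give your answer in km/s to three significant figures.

Δv ≈ 2.44 km/s

r₁ = 6052 + 277.8 = 6329.8 km = 6.3298×10⁶ m.
r₂ = 6052 + 49720 = 55772 km = 5.5772×10⁷ m.
Transfer ellipse a_t = (r₁ + r₂)/2 = 3.105×10⁷ m.
At r₁: circular v_c1 = √(μ/r₁) = 7164 m/s; transfer-periapsis v_p = √[μ(2/r₁ − 1/a_t)] = 9602 m/s.
Δv₁ = v_p − v_c1 = 2437 m/s.
= 2.437 km/s.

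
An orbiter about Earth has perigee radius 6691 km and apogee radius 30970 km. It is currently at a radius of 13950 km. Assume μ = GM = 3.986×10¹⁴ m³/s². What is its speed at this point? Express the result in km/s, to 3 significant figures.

v ≈ 6.00 km/s

Semi-major axis a = (r_p + r_a)/2 = 18830 km = 1.883×10⁷ m.
Vis-viva: v² = μ(2/r − 1/a) = 3.986×10¹⁴ × (1.434×10⁻⁷ − 5.311×10⁻⁸) = 3.598×10⁷ m²/s².
v = 5998 m/s = 5.998 km/s.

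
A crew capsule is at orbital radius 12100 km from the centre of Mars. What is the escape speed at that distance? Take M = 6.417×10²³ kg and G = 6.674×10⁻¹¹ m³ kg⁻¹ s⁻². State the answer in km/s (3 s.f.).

v_esc ≈ 2.66 km/s

μ = GM = 6.674×10⁻¹¹ × 6.417×10²³ = 4.283×10¹³ m³/s².
r = 12100 km = 1.210×10⁷ m.
Escape speed v_esc = √(2μ/r) = √(2 × 4.283×10¹³ / 1.210×10⁷) = √(7.079×10⁶) = 2661 m/s.
= 2.661 km/s.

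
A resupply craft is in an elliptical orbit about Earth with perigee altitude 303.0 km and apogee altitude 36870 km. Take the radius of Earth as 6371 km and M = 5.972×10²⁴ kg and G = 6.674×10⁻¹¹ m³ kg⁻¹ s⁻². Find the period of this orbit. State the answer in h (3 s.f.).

μ = GM = 6.674×10⁻¹¹ × 5.972×10²⁴ = 3.986×10¹⁴ m³/s².
r_p = 6371 + 303.0 = 6674.0 km = 6.6740×10⁶ m.
r_a = 6371 + 36870 = 43241 km = 4.3241×10⁷ m.
Semi-major axis a = (r_p + r_a)/2 = (6674.0 + 43241)/2 = 24958 km = 2.496×10⁷ m.
By Kepler's third law T = 2π√(a³/μ) = 2π × 6.245×10³ = 3.924×10⁴ s.
= 10.90 h.

T ≈ 10.9 h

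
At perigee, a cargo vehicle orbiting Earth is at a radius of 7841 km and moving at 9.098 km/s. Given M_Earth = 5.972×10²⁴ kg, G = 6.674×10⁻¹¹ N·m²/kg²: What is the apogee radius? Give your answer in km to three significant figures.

apogee radius ≈ 34400 km

μ = GM = 6.674×10⁻¹¹ × 5.972×10²⁴ = 3.986×10¹⁴ m³/s².
r_p = 7.841×10⁶ m.
Specific energy ε = v²/2 − μ/r = -9.445×10⁶ J/kg, so a = −μ/(2ε) = 2.110×10⁷ m.
The apsides satisfy r_p + r_a = 2a, so the apogee radius is 2a − r_p = 3.436×10⁷ m = 34359 km.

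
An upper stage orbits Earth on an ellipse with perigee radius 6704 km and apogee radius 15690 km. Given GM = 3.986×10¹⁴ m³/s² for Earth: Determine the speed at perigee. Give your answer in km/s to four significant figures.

v ≈ 9.128 km/s

Semi-major axis a = (r_p + r_a)/2 = 11197 km = 1.120×10⁷ m.
Vis-viva: v² = μ(2/r − 1/a) = 3.986×10¹⁴ × (2.983×10⁻⁷ − 8.931×10⁻⁸) = 8.332×10⁷ m²/s².
v = 9128 m/s = 9.128 km/s.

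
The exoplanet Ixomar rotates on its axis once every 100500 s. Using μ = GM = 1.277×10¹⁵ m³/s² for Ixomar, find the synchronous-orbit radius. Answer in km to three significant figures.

A synchronous orbit has period T, so by Kepler's third law a = (μT²/4π²)^(1/3).
μT²/4π² = 1.277×10¹⁵ × (1.005×10⁵)² / 39.48 = 3.267×10²³ m³.
a = 6.887×10⁷ m = 68874 km.

r_sync ≈ 68900 km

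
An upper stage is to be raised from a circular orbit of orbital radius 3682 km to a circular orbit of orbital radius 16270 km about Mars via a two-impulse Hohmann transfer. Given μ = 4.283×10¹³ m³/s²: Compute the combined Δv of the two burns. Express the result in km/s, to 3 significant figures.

r₁ = 3682 km = 3.682×10⁶ m.
r₂ = 16270 km = 1.627×10⁷ m.
Transfer ellipse a_t = (r₁ + r₂)/2 = 9.976×10⁶ m.
At r₁: circular v_c1 = √(μ/r₁) = 3411 m/s; transfer-periapsis v_p = √[μ(2/r₁ − 1/a_t)] = 4356 m/s.
Δv₁ = v_p − v_c1 = 945.0 m/s.
At r₂: circular v_c2 = √(μ/r₂) = 1622 m/s; transfer-apoapsis v_a = √[μ(2/r₂ − 1/a_t)] = 985.7 m/s.
Δv₂ = v_c2 − v_a = 636.8 m/s.
Total Δv = Δv₁ + Δv₂ = 1582 m/s = 1.582 km/s.

Δv_total ≈ 1.58 km/s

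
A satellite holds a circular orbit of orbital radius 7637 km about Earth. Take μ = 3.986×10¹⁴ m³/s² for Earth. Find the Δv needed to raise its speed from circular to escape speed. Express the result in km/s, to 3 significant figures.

r = 7637 km = 7.637×10⁶ m.
Circular speed v_c = √(μ/r) = 7224 m/s.
Escape speed v_esc = √(2μ/r) = √2 × v_c = 10220 m/s.
Δv = v_esc − v_c = 2992 m/s = 2.992 km/s.

Δv ≈ 2.99 km/s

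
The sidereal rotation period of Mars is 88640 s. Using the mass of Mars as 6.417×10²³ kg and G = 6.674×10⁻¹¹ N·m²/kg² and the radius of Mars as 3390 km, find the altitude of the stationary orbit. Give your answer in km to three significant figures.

μ = GM = 6.674×10⁻¹¹ × 6.417×10²³ = 4.283×10¹³ m³/s².
A synchronous orbit has period T, so by Kepler's third law a = (μT²/4π²)^(1/3).
μT²/4π² = 4.283×10¹³ × (8.864×10⁴)² / 39.48 = 8.524×10²¹ m³.
a = 2.043×10⁷ m = 20427 km.
Altitude h = a − R = 20427 − 3390 = 17037 km.

h_sync ≈ 17000 km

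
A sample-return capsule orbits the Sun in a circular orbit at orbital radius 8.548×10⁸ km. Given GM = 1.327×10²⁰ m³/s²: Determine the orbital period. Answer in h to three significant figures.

r = 8.548×10⁸ km = 8.548×10¹¹ m.
Kepler's third law: T = 2π√(r³/μ) = 2π√((8.548×10¹¹)³ / 1.327×10²⁰).
r³/μ = 4.707×10¹⁵ s², so T = 2π × 6.861×10⁷ = 4.311×10⁸ s.
Converting: 4.311×10⁸ s ÷ 3600 = 1.197×10⁵ h.

T ≈ 120000 h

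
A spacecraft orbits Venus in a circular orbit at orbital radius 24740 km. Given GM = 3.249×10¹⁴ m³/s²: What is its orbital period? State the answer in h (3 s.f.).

T ≈ 11.9 h

r = 24740 km = 2.474×10⁷ m.
Kepler's third law: T = 2π√(r³/μ) = 2π√((2.474×10⁷)³ / 3.249×10¹⁴).
r³/μ = 4.661×10⁷ s², so T = 2π × 6.827×10³ = 4.289×10⁴ s.
Converting: 4.289×10⁴ s ÷ 3600 = 11.92 h.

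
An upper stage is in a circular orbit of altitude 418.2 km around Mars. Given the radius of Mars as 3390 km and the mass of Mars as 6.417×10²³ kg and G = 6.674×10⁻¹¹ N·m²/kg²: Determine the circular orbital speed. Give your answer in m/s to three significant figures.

μ = GM = 6.674×10⁻¹¹ × 6.417×10²³ = 4.283×10¹³ m³/s².
r = 3390 + 418.2 = 3808.2 km = 3.8082×10⁶ m.
For a circular orbit v = √(μ/r) = √(4.283×10¹³ / 3.808×10⁶) = √(1.125×10⁷) = 3354 m/s.

v ≈ 3350 m/s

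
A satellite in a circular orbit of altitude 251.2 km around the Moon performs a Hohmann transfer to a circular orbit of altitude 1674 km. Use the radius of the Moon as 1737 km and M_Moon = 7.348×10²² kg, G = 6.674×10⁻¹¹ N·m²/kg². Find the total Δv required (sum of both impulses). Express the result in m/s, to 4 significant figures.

Δv_total ≈ 364.9 m/s

μ = GM = 6.674×10⁻¹¹ × 7.348×10²² = 4.904×10¹² m³/s².
r₁ = 1737 + 251.2 = 1988.2 km = 1.9882×10⁶ m.
r₂ = 1737 + 1674 = 3411.0 km = 3.4110×10⁶ m.
Transfer ellipse a_t = (r₁ + r₂)/2 = 2.700×10⁶ m.
At r₁: circular v_c1 = √(μ/r₁) = 1571 m/s; transfer-perilune v_p = √[μ(2/r₁ − 1/a_t)] = 1765 m/s.
Δv₁ = v_p − v_c1 = 194.8 m/s.
At r₂: circular v_c2 = √(μ/r₂) = 1199 m/s; transfer-apolune v_a = √[μ(2/r₂ − 1/a_t)] = 1029 m/s.
Δv₂ = v_c2 − v_a = 170.0 m/s.
Total Δv = Δv₁ + Δv₂ = 364.9 m/s.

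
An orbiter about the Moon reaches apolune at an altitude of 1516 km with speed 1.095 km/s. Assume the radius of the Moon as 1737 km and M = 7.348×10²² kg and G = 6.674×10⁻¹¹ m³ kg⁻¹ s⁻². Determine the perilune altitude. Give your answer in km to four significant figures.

μ = GM = 6.674×10⁻¹¹ × 7.348×10²² = 4.904×10¹² m³/s².
r_a = 1737 + 1516 = 3253.0 km = 3.253×10⁶ m.
Specific energy ε = v²/2 − μ/r = -9.080×10⁵ J/kg, so a = −μ/(2ε) = 2.700×10⁶ m.
The apsides satisfy r_p + r_a = 2a, so the perilune radius is 2a − r_a = 2.148×10⁶ m = 2147.7 km.
Perilune altitude = 2147.7 − 1737 = 410.73 km.

perilune altitude ≈ 410.7 km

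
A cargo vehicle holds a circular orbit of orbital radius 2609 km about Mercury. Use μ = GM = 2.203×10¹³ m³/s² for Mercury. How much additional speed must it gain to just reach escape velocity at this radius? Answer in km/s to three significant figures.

Δv ≈ 1.20 km/s

r = 2609 km = 2.609×10⁶ m.
Circular speed v_c = √(μ/r) = 2906 m/s.
Escape speed v_esc = √(2μ/r) = √2 × v_c = 4109 m/s.
Δv = v_esc − v_c = 1204 m/s = 1.204 km/s.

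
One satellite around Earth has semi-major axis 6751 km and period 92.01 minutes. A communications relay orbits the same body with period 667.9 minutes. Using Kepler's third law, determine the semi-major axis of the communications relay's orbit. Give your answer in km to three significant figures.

Kepler's third law: a³ ∝ T², so a₂ = a₁ (T₂/T₁)^(2/3).
T₂/T₁ = 7.259, (T₂/T₁)^(2/3) = 3.749.
a₂ = 6751 × 3.749 = 25310 km.

a₂ ≈ 25300 km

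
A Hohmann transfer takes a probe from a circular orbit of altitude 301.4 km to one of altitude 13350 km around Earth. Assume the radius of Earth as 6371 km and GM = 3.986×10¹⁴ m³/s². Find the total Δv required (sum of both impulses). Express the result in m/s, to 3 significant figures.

r₁ = 6371 + 301.4 = 6672.4 km = 6.6724×10⁶ m.
r₂ = 6371 + 13350 = 19721 km = 1.9721×10⁷ m.
Transfer ellipse a_t = (r₁ + r₂)/2 = 1.320×10⁷ m.
At r₁: circular v_c1 = √(μ/r₁) = 7729 m/s; transfer-perigee v_p = √[μ(2/r₁ − 1/a_t)] = 9448 m/s.
Δv₁ = v_p − v_c1 = 1719 m/s.
At r₂: circular v_c2 = √(μ/r₂) = 4496 m/s; transfer-apogee v_a = √[μ(2/r₂ − 1/a_t)] = 3197 m/s.
Δv₂ = v_c2 − v_a = 1299 m/s.
Total Δv = Δv₁ + Δv₂ = 3018 m/s.

Δv_total ≈ 3020 m/s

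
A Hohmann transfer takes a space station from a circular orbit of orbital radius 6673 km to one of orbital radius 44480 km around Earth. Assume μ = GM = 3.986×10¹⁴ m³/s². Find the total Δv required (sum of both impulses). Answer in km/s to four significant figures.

Δv_total ≈ 3.928 km/s

r₁ = 6673 km = 6.673×10⁶ m.
r₂ = 44480 km = 4.448×10⁷ m.
Transfer ellipse a_t = (r₁ + r₂)/2 = 2.558×10⁷ m.
At r₁: circular v_c1 = √(μ/r₁) = 7729 m/s; transfer-perigee v_p = √[μ(2/r₁ − 1/a_t)] = 10190 m/s.
Δv₁ = v_p − v_c1 = 2464 m/s.
At r₂: circular v_c2 = √(μ/r₂) = 2994 m/s; transfer-apogee v_a = √[μ(2/r₂ − 1/a_t)] = 1529 m/s.
Δv₂ = v_c2 − v_a = 1464 m/s.
Total Δv = Δv₁ + Δv₂ = 3928 m/s = 3.928 km/s.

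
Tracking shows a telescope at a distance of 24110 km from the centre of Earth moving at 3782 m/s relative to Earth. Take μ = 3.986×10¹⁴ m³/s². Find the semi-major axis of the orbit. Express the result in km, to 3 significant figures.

r = 2.411×10⁷ m.
Vis-viva rearranged: 1/a = 2/r − v²/μ = 8.295×10⁻⁸ − 3.588×10⁻⁸ = 4.707×10⁻⁸ m⁻¹.
a = 2.125×10⁷ m = 21246 km.

a ≈ 21200 km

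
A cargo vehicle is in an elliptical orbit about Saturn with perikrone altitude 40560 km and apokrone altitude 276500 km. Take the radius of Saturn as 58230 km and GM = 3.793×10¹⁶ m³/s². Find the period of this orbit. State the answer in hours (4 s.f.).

T ≈ 28.60 hours

r_p = 58230 + 40560 = 98790 km = 9.8790×10⁷ m.
r_a = 58230 + 276500 = 334730 km = 3.3473×10⁸ m.
Semi-major axis a = (r_p + r_a)/2 = (98790 + 3.3473×10⁵)/2 = 2.1676×10⁵ km = 2.168×10⁸ m.
By Kepler's third law T = 2π√(a³/μ) = 2π × 1.639×10⁴ = 1.030×10⁵ s.
= 28.60 hours.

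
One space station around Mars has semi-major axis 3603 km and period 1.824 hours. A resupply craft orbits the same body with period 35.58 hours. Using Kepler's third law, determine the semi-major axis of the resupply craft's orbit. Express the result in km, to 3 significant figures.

Kepler's third law: a³ ∝ T², so a₂ = a₁ (T₂/T₁)^(2/3).
T₂/T₁ = 19.51, (T₂/T₁)^(2/3) = 7.246.
a₂ = 3603 × 7.246 = 26110 km.

a₂ ≈ 26100 km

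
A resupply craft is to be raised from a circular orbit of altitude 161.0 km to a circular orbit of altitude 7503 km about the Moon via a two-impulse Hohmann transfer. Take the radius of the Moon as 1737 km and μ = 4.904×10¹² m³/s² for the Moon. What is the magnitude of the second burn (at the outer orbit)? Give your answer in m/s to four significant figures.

r₁ = 1737 + 161.0 = 1898.0 km = 1.8980×10⁶ m.
r₂ = 1737 + 7503 = 9240.0 km = 9.2400×10⁶ m.
Transfer ellipse a_t = (r₁ + r₂)/2 = 5.569×10⁶ m.
At r₁: circular v_c1 = √(μ/r₁) = 1607 m/s; transfer-perilune v_p = √[μ(2/r₁ − 1/a_t)] = 2070 m/s.
At r₂: circular v_c2 = √(μ/r₂) = 728.5 m/s; transfer-apolune v_a = √[μ(2/r₂ − 1/a_t)] = 425.3 m/s.
Δv₂ = v_c2 − v_a = 303.2 m/s.

Δv ≈ 303.2 m/s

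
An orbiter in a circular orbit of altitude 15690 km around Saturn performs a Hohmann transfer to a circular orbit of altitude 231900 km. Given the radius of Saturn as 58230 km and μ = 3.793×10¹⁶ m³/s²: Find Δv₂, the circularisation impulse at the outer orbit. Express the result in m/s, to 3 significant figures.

Δv ≈ 4150 m/s

r₁ = 58230 + 15690 = 73920 km = 7.3920×10⁷ m.
r₂ = 58230 + 231900 = 290130 km = 2.9013×10⁸ m.
Transfer ellipse a_t = (r₁ + r₂)/2 = 1.820×10⁸ m.
At r₁: circular v_c1 = √(μ/r₁) = 22650 m/s; transfer-perikrone v_p = √[μ(2/r₁ − 1/a_t)] = 28600 m/s.
At r₂: circular v_c2 = √(μ/r₂) = 11430 m/s; transfer-apokrone v_a = √[μ(2/r₂ − 1/a_t)] = 7286 m/s.
Δv₂ = v_c2 − v_a = 4148 m/s.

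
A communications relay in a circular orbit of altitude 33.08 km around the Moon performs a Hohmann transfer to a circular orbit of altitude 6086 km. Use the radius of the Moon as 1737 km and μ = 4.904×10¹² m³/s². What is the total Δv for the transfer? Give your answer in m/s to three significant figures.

Δv_total ≈ 772 m/s

r₁ = 1737 + 33.08 = 1770.1 km = 1.7701×10⁶ m.
r₂ = 1737 + 6086 = 7823.0 km = 7.8230×10⁶ m.
Transfer ellipse a_t = (r₁ + r₂)/2 = 4.797×10⁶ m.
At r₁: circular v_c1 = √(μ/r₁) = 1664 m/s; transfer-perilune v_p = √[μ(2/r₁ − 1/a_t)] = 2126 m/s.
Δv₁ = v_p − v_c1 = 461.2 m/s.
At r₂: circular v_c2 = √(μ/r₂) = 791.8 m/s; transfer-apolune v_a = √[μ(2/r₂ − 1/a_t)] = 481.0 m/s.
Δv₂ = v_c2 − v_a = 310.8 m/s.
Total Δv = Δv₁ + Δv₂ = 772.0 m/s.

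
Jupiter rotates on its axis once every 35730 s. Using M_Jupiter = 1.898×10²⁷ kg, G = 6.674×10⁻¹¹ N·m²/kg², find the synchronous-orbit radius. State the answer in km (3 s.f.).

μ = GM = 6.674×10⁻¹¹ × 1.898×10²⁷ = 1.267×10¹⁷ m³/s².
A synchronous orbit has period T, so by Kepler's third law a = (μT²/4π²)^(1/3).
μT²/4π² = 1.267×10¹⁷ × (3.573×10⁴)² / 39.48 = 4.096×10²⁴ m³.
a = 1.600×10⁸ m = 1.6000×10⁵ km.

r_sync ≈ 1.60×10⁵ km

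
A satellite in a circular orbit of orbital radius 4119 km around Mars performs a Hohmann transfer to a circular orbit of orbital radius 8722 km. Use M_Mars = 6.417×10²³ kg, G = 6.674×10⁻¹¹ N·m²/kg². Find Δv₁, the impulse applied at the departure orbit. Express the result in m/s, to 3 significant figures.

Δv ≈ 534 m/s

μ = GM = 6.674×10⁻¹¹ × 6.417×10²³ = 4.283×10¹³ m³/s².
r₁ = 4119 km = 4.119×10⁶ m.
r₂ = 8722 km = 8.722×10⁶ m.
Transfer ellipse a_t = (r₁ + r₂)/2 = 6.420×10⁶ m.
At r₁: circular v_c1 = √(μ/r₁) = 3225 m/s; transfer-periapsis v_p = √[μ(2/r₁ − 1/a_t)] = 3758 m/s.
Δv₁ = v_p − v_c1 = 533.8 m/s.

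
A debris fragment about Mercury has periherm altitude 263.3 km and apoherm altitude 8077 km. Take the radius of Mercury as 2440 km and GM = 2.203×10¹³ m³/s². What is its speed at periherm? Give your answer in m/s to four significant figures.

v ≈ 3601 m/s

r_p = 2440 + 263.3 = 2703.3 km = 2.7033×10⁶ m.
r_a = 2440 + 8077 = 10517 km = 1.0517×10⁷ m.
Semi-major axis a = (r_p + r_a)/2 = 6610.1 km = 6.610×10⁶ m.
Vis-viva: v² = μ(2/r − 1/a) = 2.203×10¹³ × (7.398×10⁻⁷ − 1.513×10⁻⁷) = 1.297×10⁷ m²/s².
v = 3601 m/s.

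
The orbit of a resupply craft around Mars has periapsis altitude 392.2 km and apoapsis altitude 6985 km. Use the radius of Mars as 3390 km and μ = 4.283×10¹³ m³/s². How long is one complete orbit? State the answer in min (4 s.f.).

T ≈ 301.4 min

r_p = 3390 + 392.2 = 3782.2 km = 3.7822×10⁶ m.
r_a = 3390 + 6985 = 10375 km = 1.0375×10⁷ m.
Semi-major axis a = (r_p + r_a)/2 = (3782.2 + 10375)/2 = 7078.6 km = 7.079×10⁶ m.
By Kepler's third law T = 2π√(a³/μ) = 2π × 2.878×10³ = 1.808×10⁴ s.
= 301.4 min.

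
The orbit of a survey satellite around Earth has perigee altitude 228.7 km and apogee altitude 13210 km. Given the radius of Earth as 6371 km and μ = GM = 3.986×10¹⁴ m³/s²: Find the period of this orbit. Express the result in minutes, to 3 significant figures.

T ≈ 248 minutes

r_p = 6371 + 228.7 = 6599.7 km = 6.5997×10⁶ m.
r_a = 6371 + 13210 = 19581 km = 1.9581×10⁷ m.
Semi-major axis a = (r_p + r_a)/2 = (6599.7 + 19581)/2 = 13090 km = 1.309×10⁷ m.
By Kepler's third law T = 2π√(a³/μ) = 2π × 2.372×10³ = 1.491×10⁴ s.
= 248.4 minutes.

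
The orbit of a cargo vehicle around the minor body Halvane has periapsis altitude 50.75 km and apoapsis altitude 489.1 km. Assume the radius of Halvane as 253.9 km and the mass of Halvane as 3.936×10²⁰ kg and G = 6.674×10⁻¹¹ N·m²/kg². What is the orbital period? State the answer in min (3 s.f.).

T ≈ 245 min

μ = GM = 6.674×10⁻¹¹ × 3.936×10²⁰ = 2.627×10¹⁰ m³/s².
r_p = 253.9 + 50.75 = 304.65 km = 3.0465×10⁵ m.
r_a = 253.9 + 489.1 = 743.00 km = 7.4300×10⁵ m.
Semi-major axis a = (r_p + r_a)/2 = (304.65 + 743.00)/2 = 523.83 km = 5.238×10⁵ m.
By Kepler's third law T = 2π√(a³/μ) = 2π × 2.339×10³ = 1.470×10⁴ s.
= 245.0 min.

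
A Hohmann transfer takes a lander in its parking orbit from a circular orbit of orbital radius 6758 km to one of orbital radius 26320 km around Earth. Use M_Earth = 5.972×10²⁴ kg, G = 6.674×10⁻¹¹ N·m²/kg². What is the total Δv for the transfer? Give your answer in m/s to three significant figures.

μ = GM = 6.674×10⁻¹¹ × 5.972×10²⁴ = 3.986×10¹⁴ m³/s².
r₁ = 6758 km = 6.758×10⁶ m.
r₂ = 26320 km = 2.632×10⁷ m.
Transfer ellipse a_t = (r₁ + r₂)/2 = 1.654×10⁷ m.
At r₁: circular v_c1 = √(μ/r₁) = 7680 m/s; transfer-perigee v_p = √[μ(2/r₁ − 1/a_t)] = 9688 m/s.
Δv₁ = v_p − v_c1 = 2008 m/s.
At r₂: circular v_c2 = √(μ/r₂) = 3891 m/s; transfer-apogee v_a = √[μ(2/r₂ − 1/a_t)] = 2488 m/s.
Δv₂ = v_c2 − v_a = 1404 m/s.
Total Δv = Δv₁ + Δv₂ = 3412 m/s.

Δv_total ≈ 3410 m/s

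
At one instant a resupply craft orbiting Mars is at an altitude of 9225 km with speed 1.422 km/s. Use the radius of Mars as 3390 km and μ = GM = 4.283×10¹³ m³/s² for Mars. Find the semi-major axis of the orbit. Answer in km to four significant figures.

a ≈ 8982 km

r = 3390 + 9225 = 12615 km = 1.262×10⁷ m.
Vis-viva rearranged: 1/a = 2/r − v²/μ = 1.585×10⁻⁷ − 4.721×10⁻⁸ = 1.113×10⁻⁷ m⁻¹.
a = 8.982×10⁶ m = 8982.3 km.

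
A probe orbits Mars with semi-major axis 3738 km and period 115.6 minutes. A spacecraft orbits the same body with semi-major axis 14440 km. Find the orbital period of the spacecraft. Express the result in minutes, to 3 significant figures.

Kepler's third law: T² ∝ a³, so T₂ = T₁ (a₂/a₁)^(3/2).
a₂/a₁ = 3.863, (a₂/a₁)^(3/2) = 7.593.
T₂ = 115.6 × 7.593 = 877.7 minutes.

T₂ ≈ 878 minutes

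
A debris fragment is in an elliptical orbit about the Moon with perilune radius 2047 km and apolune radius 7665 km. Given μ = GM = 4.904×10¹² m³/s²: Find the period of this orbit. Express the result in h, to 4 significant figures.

T ≈ 8.434 h

Semi-major axis a = (r_p + r_a)/2 = (2047.0 + 7665.0)/2 = 4856.0 km = 4.856×10⁶ m.
By Kepler's third law T = 2π√(a³/μ) = 2π × 4.832×10³ = 3.036×10⁴ s.
= 8.434 h.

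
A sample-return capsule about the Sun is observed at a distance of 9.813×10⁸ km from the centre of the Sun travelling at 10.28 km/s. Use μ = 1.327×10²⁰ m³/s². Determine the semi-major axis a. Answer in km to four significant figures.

r = 9.813×10¹¹ m.
Vis-viva rearranged: 1/a = 2/r − v²/μ = 2.038×10⁻¹² − 7.964×10⁻¹³ = 1.242×10⁻¹² m⁻¹.
a = 8.053×10¹¹ m = 8.0532×10⁸ km.

a ≈ 8.053×10⁸ km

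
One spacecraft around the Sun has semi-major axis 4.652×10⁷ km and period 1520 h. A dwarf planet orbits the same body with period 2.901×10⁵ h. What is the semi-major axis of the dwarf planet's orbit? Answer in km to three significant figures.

Kepler's third law: a³ ∝ T², so a₂ = a₁ (T₂/T₁)^(2/3).
T₂/T₁ = 190.9, (T₂/T₁)^(2/3) = 33.15.
a₂ = 4.652×10⁷ × 33.15 = 1.542×10⁹ km.

a₂ ≈ 1.54×10⁹ km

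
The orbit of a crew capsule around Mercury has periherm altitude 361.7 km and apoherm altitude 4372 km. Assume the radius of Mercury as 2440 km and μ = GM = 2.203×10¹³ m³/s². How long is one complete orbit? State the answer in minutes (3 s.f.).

T ≈ 235 minutes

r_p = 2440 + 361.7 = 2801.7 km = 2.8017×10⁶ m.
r_a = 2440 + 4372 = 6812.0 km = 6.8120×10⁶ m.
Semi-major axis a = (r_p + r_a)/2 = (2801.7 + 6812.0)/2 = 4806.9 km = 4.807×10⁶ m.
By Kepler's third law T = 2π√(a³/μ) = 2π × 2.245×10³ = 1.411×10⁴ s.
= 235.1 minutes.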